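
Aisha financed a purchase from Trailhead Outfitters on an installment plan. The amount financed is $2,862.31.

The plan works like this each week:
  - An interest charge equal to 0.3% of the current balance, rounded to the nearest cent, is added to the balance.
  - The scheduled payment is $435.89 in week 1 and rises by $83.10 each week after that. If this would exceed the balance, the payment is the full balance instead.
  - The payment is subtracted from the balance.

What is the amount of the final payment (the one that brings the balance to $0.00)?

$647.74

Week 1: opening $2,862.31; interest $8.59 → $2,870.90; payment $435.89; balance $2,435.01
Week 2: opening $2,435.01; interest $7.31 → $2,442.32; payment $518.99; balance $1,923.33
Week 3: opening $1,923.33; interest $5.77 → $1,929.10; payment $602.09; balance $1,327.01
Week 4: opening $1,327.01; interest $3.98 → $1,330.99; payment $685.19; balance $645.80
Week 5: opening $645.80; interest $1.94 → $647.74; payment $647.74; balance $0.00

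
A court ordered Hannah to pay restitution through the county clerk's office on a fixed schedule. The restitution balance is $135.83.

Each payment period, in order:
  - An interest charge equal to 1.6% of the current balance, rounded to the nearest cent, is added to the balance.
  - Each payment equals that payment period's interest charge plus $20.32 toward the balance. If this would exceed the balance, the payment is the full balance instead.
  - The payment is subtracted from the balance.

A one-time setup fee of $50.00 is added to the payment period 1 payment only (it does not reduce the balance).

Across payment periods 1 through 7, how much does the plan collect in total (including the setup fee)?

# | Opening | Interest | Payment | Fee | End bal
1 | $135.83 | $2.17 | $22.49 | $50.00 | $115.51
2 | $115.51 | $1.85 | $22.17 | — | $95.19
3 | $95.19 | $1.52 | $21.84 | — | $74.87
4 | $74.87 | $1.20 | $21.52 | — | $54.55
5 | $54.55 | $0.87 | $21.19 | — | $34.23
6 | $34.23 | $0.55 | $20.87 | — | $13.91
7 | $13.91 | $0.22 | $14.13 | — | $0.00
Total paid: $194.21

$194.21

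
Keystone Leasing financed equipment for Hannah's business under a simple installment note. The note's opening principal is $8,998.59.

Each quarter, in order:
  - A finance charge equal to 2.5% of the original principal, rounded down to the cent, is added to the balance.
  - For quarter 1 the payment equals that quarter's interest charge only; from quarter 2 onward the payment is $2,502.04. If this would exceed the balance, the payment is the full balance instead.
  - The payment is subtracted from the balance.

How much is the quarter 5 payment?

Quarter 1: opening $8,998.59; interest $224.96 → $9,223.55; payment $224.96; balance $8,998.59
Quarter 2: opening $8,998.59; interest $224.96 → $9,223.55; payment $2,502.04; balance $6,721.51
Quarter 3: opening $6,721.51; interest $224.96 → $6,946.47; payment $2,502.04; balance $4,444.43
Quarter 4: opening $4,444.43; interest $224.96 → $4,669.39; payment $2,502.04; balance $2,167.35
Quarter 5: opening $2,167.35; interest $224.96 → $2,392.31; payment $2,392.31; balance $0.00

$2,392.31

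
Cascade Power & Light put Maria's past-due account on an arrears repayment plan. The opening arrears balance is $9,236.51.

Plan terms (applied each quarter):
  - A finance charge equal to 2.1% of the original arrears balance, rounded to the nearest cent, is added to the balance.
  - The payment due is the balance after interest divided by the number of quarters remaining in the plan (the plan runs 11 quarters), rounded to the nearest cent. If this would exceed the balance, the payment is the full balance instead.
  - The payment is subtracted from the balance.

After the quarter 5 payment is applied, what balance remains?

$5,701.33

Quarter 1: $9,236.51 +$193.97 interest = $9,430.48; pay $857.32 → $8,573.16
Quarter 2: $8,573.16 +$193.97 interest = $8,767.13; pay $876.71 → $7,890.42
Quarter 3: $7,890.42 +$193.97 interest = $8,084.39; pay $898.27 → $7,186.12
Quarter 4: $7,186.12 +$193.97 interest = $7,380.09; pay $922.51 → $6,457.58
Quarter 5: $6,457.58 +$193.97 interest = $6,651.55; pay $950.22 → $5,701.33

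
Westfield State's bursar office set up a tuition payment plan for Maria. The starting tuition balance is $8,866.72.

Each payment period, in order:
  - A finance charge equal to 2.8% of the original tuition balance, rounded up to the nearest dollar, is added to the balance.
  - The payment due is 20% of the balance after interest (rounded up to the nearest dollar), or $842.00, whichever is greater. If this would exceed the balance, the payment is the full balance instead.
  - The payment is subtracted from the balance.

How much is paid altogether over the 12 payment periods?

Payment period 1: opening $8,866.72; interest $249.00 → $9,115.72; payment $1,824.00; balance $7,291.72
Payment period 2: opening $7,291.72; interest $249.00 → $7,540.72; payment $1,509.00; balance $6,031.72
Payment period 3: opening $6,031.72; interest $249.00 → $6,280.72; payment $1,257.00; balance $5,023.72
Payment period 4: opening $5,023.72; interest $249.00 → $5,272.72; payment $1,055.00; balance $4,217.72
Payment period 5: opening $4,217.72; interest $249.00 → $4,466.72; payment $894.00; balance $3,572.72
Payment period 6: opening $3,572.72; interest $249.00 → $3,821.72; payment $842.00; balance $2,979.72
Payment period 7: opening $2,979.72; interest $249.00 → $3,228.72; payment $842.00; balance $2,386.72
Payment period 8: opening $2,386.72; interest $249.00 → $2,635.72; payment $842.00; balance $1,793.72
Payment period 9: opening $1,793.72; interest $249.00 → $2,042.72; payment $842.00; balance $1,200.72
Payment period 10: opening $1,200.72; interest $249.00 → $1,449.72; payment $842.00; balance $607.72
Payment period 11: opening $607.72; interest $249.00 → $856.72; payment $842.00; balance $14.72
Payment period 12: opening $14.72; interest $249.00 → $263.72; payment $263.72; balance $0.00
Total paid: $11,854.72

$11,854.72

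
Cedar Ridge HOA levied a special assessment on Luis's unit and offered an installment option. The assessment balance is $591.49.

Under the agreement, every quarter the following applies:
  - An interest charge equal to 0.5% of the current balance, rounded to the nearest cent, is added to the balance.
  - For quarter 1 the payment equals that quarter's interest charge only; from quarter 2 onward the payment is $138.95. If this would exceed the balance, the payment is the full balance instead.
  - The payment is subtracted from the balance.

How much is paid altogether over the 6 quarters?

$602.41

# | Opening | Interest | Payment | End bal
1 | $591.49 | $2.96 | $2.96 | $591.49
2 | $591.49 | $2.96 | $138.95 | $455.50
3 | $455.50 | $2.28 | $138.95 | $318.83
4 | $318.83 | $1.59 | $138.95 | $181.47
5 | $181.47 | $0.91 | $138.95 | $43.43
6 | $43.43 | $0.22 | $43.65 | $0.00
Total paid: $602.41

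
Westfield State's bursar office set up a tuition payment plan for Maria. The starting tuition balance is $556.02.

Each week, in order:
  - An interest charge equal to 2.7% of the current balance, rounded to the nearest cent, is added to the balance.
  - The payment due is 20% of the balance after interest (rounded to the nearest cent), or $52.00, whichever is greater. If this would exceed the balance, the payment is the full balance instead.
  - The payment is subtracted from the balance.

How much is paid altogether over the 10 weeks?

$623.89

Week 1: opening $556.02; interest $15.01 → $571.03; payment $114.21; balance $456.82
Week 2: opening $456.82; interest $12.33 → $469.15; payment $93.83; balance $375.32
Week 3: opening $375.32; interest $10.13 → $385.45; payment $77.09; balance $308.36
Week 4: opening $308.36; interest $8.33 → $316.69; payment $63.34; balance $253.35
Week 5: opening $253.35; interest $6.84 → $260.19; payment $52.04; balance $208.15
Week 6: opening $208.15; interest $5.62 → $213.77; payment $52.00; balance $161.77
Week 7: opening $161.77; interest $4.37 → $166.14; payment $52.00; balance $114.14
Week 8: opening $114.14; interest $3.08 → $117.22; payment $52.00; balance $65.22
Week 9: opening $65.22; interest $1.76 → $66.98; payment $52.00; balance $14.98
Week 10: opening $14.98; interest $0.40 → $15.38; payment $15.38; balance $0.00
Total paid: $623.89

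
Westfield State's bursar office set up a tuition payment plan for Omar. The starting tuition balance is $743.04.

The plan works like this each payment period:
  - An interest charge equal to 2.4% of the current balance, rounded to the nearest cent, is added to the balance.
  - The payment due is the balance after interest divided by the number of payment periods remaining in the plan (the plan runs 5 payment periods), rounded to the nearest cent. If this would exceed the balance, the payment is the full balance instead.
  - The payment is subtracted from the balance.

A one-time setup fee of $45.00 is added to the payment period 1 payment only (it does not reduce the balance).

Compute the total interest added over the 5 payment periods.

$55.24

Payment period 1: $743.04 +$17.83 interest = $760.87; pay $152.17 (+ $45.00 fee) → $608.70
Payment period 2: $608.70 +$14.61 interest = $623.31; pay $155.83 → $467.48
Payment period 3: $467.48 +$11.22 interest = $478.70; pay $159.57 → $319.13
Payment period 4: $319.13 +$7.66 interest = $326.79; pay $163.40 → $163.39
Payment period 5: $163.39 +$3.92 interest = $167.31; pay $167.31 → $0.00
Total interest: $17.83 + $14.61 + $11.22 + $7.66 + $3.92 = $55.24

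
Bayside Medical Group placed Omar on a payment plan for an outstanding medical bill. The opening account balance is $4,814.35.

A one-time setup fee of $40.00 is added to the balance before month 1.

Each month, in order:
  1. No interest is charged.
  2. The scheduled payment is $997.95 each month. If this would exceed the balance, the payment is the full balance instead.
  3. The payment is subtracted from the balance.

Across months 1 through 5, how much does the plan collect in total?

Month 1: $4,854.35 − $997.95 → $3,856.40
Month 2: $3,856.40 − $997.95 → $2,858.45
Month 3: $2,858.45 − $997.95 → $1,860.50
Month 4: $1,860.50 − $997.95 → $862.55
Month 5: $862.55 − $862.55 → $0.00
Total paid: $4,854.35

$4,854.35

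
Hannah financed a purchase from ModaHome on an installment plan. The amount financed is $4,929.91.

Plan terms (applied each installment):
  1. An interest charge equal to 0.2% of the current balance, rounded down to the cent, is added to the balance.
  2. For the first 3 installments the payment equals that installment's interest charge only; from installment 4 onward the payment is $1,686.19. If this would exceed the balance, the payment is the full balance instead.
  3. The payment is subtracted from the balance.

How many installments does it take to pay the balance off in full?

6

Installment 1: $4,929.91 +$9.85 interest = $4,939.76; pay $9.85 → $4,929.91
Installment 2: $4,929.91 +$9.85 interest = $4,939.76; pay $9.85 → $4,929.91
Installment 3: $4,929.91 +$9.85 interest = $4,939.76; pay $9.85 → $4,929.91
Installment 4: $4,929.91 +$9.85 interest = $4,939.76; pay $1,686.19 → $3,253.57
Installment 5: $3,253.57 +$6.50 interest = $3,260.07; pay $1,686.19 → $1,573.88
Installment 6: $1,573.88 +$3.14 interest = $1,577.02; pay $1,577.02 → $0.00
Balance reaches $0.00 in installment 6.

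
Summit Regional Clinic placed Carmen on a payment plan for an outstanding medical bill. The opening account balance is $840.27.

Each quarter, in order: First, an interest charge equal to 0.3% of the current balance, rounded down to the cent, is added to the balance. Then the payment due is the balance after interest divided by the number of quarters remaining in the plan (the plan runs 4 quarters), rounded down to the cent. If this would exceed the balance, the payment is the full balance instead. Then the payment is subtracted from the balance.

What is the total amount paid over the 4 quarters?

$846.57

Quarter 1: opening $840.27; interest $2.52 → $842.79; payment $210.69; balance $632.10
Quarter 2: opening $632.10; interest $1.89 → $633.99; payment $211.33; balance $422.66
Quarter 3: opening $422.66; interest $1.26 → $423.92; payment $211.96; balance $211.96
Quarter 4: opening $211.96; interest $0.63 → $212.59; payment $212.59; balance $0.00
Total paid: $846.57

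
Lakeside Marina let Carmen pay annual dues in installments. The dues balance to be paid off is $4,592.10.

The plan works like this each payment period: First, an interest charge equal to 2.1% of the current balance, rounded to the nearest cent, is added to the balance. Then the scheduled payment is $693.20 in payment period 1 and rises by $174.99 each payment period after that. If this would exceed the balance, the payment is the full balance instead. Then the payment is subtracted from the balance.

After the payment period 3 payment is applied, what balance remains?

$2,235.29

Payment period 1: $4,592.10 +$96.43 interest = $4,688.53; pay $693.20 → $3,995.33
Payment period 2: $3,995.33 +$83.90 interest = $4,079.23; pay $868.19 → $3,211.04
Payment period 3: $3,211.04 +$67.43 interest = $3,278.47; pay $1,043.18 → $2,235.29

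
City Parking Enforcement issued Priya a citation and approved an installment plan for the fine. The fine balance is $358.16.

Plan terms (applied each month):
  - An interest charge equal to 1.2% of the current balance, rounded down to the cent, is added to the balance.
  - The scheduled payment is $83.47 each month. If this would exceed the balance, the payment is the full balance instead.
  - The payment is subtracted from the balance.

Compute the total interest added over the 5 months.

Month 1: $358.16 +$4.29 interest = $362.45; pay $83.47 → $278.98
Month 2: $278.98 +$3.34 interest = $282.32; pay $83.47 → $198.85
Month 3: $198.85 +$2.38 interest = $201.23; pay $83.47 → $117.76
Month 4: $117.76 +$1.41 interest = $119.17; pay $83.47 → $35.70
Month 5: $35.70 +$0.42 interest = $36.12; pay $36.12 → $0.00
Total interest: $4.29 + $3.34 + $2.38 + $1.41 + $0.42 = $11.84

$11.84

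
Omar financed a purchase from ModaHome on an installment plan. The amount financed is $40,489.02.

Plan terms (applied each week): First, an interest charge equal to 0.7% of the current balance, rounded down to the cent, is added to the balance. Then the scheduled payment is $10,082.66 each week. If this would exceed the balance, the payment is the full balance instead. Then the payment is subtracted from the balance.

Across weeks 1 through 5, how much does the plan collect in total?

$41,215.34

Week 1: opening $40,489.02; interest $283.42 → $40,772.44; payment $10,082.66; balance $30,689.78
Week 2: opening $30,689.78; interest $214.82 → $30,904.60; payment $10,082.66; balance $20,821.94
Week 3: opening $20,821.94; interest $145.75 → $20,967.69; payment $10,082.66; balance $10,885.03
Week 4: opening $10,885.03; interest $76.19 → $10,961.22; payment $10,082.66; balance $878.56
Week 5: opening $878.56; interest $6.14 → $884.70; payment $884.70; balance $0.00
Total paid: $41,215.34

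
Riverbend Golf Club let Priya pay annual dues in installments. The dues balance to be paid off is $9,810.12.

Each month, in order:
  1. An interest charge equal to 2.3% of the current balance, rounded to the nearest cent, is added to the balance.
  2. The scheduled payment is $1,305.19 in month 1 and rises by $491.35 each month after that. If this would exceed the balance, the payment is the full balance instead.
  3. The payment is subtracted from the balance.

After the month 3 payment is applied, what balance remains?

$5,011.03

Month 1: $9,810.12 +$225.63 interest = $10,035.75; pay $1,305.19 → $8,730.56
Month 2: $8,730.56 +$200.80 interest = $8,931.36; pay $1,796.54 → $7,134.82
Month 3: $7,134.82 +$164.10 interest = $7,298.92; pay $2,287.89 → $5,011.03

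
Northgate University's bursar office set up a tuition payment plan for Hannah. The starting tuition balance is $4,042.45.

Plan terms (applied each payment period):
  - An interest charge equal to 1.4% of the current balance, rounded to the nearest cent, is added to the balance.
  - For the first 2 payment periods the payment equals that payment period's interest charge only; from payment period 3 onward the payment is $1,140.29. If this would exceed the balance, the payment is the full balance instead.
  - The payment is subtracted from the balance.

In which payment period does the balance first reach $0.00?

Payment period 1: opening $4,042.45; interest $56.59 → $4,099.04; payment $56.59; balance $4,042.45
Payment period 2: opening $4,042.45; interest $56.59 → $4,099.04; payment $56.59; balance $4,042.45
Payment period 3: opening $4,042.45; interest $56.59 → $4,099.04; payment $1,140.29; balance $2,958.75
Payment period 4: opening $2,958.75; interest $41.42 → $3,000.17; payment $1,140.29; balance $1,859.88
Payment period 5: opening $1,859.88; interest $26.04 → $1,885.92; payment $1,140.29; balance $745.63
Payment period 6: opening $745.63; interest $10.44 → $756.07; payment $756.07; balance $0.00
Balance reaches $0.00 in payment period 6.

6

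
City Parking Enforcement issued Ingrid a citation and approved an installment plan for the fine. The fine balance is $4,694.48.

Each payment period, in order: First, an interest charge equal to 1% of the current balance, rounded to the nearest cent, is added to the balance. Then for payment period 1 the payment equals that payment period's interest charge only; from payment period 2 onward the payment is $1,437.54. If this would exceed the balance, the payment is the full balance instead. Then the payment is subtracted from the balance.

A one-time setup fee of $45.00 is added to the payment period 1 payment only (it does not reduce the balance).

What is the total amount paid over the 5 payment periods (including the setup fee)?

$4,890.20

# | Opening | Interest | Payment | Fee | End bal
1 | $4,694.48 | $46.94 | $46.94 | $45.00 | $4,694.48
2 | $4,694.48 | $46.94 | $1,437.54 | — | $3,303.88
3 | $3,303.88 | $33.04 | $1,437.54 | — | $1,899.38
4 | $1,899.38 | $18.99 | $1,437.54 | — | $480.83
5 | $480.83 | $4.81 | $485.64 | — | $0.00
Total paid: $4,890.20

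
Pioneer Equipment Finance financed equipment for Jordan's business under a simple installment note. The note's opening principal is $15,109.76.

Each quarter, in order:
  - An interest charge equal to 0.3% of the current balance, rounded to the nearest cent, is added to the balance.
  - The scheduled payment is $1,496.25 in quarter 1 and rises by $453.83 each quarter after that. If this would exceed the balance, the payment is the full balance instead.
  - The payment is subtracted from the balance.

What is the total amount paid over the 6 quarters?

$15,288.89

Quarter 1: opening $15,109.76; interest $45.33 → $15,155.09; payment $1,496.25; balance $13,658.84
Quarter 2: opening $13,658.84; interest $40.98 → $13,699.82; payment $1,950.08; balance $11,749.74
Quarter 3: opening $11,749.74; interest $35.25 → $11,784.99; payment $2,403.91; balance $9,381.08
Quarter 4: opening $9,381.08; interest $28.14 → $9,409.22; payment $2,857.74; balance $6,551.48
Quarter 5: opening $6,551.48; interest $19.65 → $6,571.13; payment $3,311.57; balance $3,259.56
Quarter 6: opening $3,259.56; interest $9.78 → $3,269.34; payment $3,269.34; balance $0.00
Total paid: $15,288.89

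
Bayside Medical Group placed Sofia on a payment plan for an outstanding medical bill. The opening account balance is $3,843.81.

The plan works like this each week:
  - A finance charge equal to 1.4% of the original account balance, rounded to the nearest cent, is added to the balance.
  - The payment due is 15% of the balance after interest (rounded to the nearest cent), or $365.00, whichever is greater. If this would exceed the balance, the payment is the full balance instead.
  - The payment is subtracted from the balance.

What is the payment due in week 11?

Week 1: $3,843.81 +$53.81 interest = $3,897.62; pay $584.64 → $3,312.98
Week 2: $3,312.98 +$53.81 interest = $3,366.79; pay $505.02 → $2,861.77
Week 3: $2,861.77 +$53.81 interest = $2,915.58; pay $437.34 → $2,478.24
Week 4: $2,478.24 +$53.81 interest = $2,532.05; pay $379.81 → $2,152.24
Week 5: $2,152.24 +$53.81 interest = $2,206.05; pay $365.00 → $1,841.05
Week 6: $1,841.05 +$53.81 interest = $1,894.86; pay $365.00 → $1,529.86
Week 7: $1,529.86 +$53.81 interest = $1,583.67; pay $365.00 → $1,218.67
Week 8: $1,218.67 +$53.81 interest = $1,272.48; pay $365.00 → $907.48
Week 9: $907.48 +$53.81 interest = $961.29; pay $365.00 → $596.29
Week 10: $596.29 +$53.81 interest = $650.10; pay $365.00 → $285.10
Week 11: $285.10 +$53.81 interest = $338.91; pay $338.91 → $0.00

$338.91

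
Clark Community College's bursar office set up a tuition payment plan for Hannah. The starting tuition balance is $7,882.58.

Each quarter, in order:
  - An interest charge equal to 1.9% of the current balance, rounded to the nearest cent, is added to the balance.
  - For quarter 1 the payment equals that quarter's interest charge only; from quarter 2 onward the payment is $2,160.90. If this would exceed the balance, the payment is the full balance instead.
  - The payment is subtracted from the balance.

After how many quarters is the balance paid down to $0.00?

Quarter 1: opening $7,882.58; interest $149.77 → $8,032.35; payment $149.77; balance $7,882.58
Quarter 2: opening $7,882.58; interest $149.77 → $8,032.35; payment $2,160.90; balance $5,871.45
Quarter 3: opening $5,871.45; interest $111.56 → $5,983.01; payment $2,160.90; balance $3,822.11
Quarter 4: opening $3,822.11; interest $72.62 → $3,894.73; payment $2,160.90; balance $1,733.83
Quarter 5: opening $1,733.83; interest $32.94 → $1,766.77; payment $1,766.77; balance $0.00
Balance reaches $0.00 in quarter 5.

5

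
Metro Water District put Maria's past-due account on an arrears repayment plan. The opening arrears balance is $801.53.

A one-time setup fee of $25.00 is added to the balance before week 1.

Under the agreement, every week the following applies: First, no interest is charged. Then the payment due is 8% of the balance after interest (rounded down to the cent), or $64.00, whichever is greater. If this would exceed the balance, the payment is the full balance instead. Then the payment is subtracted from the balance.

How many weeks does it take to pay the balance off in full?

# | Opening | Payment | End bal
1 | $826.53 | $66.12 | $760.41
2 | $760.41 | $64.00 | $696.41
3 | $696.41 | $64.00 | $632.41
4 | $632.41 | $64.00 | $568.41
5 | $568.41 | $64.00 | $504.41
6 | $504.41 | $64.00 | $440.41
7 | $440.41 | $64.00 | $376.41
8 | $376.41 | $64.00 | $312.41
9 | $312.41 | $64.00 | $248.41
10 | $248.41 | $64.00 | $184.41
11 | $184.41 | $64.00 | $120.41
12 | $120.41 | $64.00 | $56.41
13 | $56.41 | $56.41 | $0.00
Balance reaches $0.00 in week 13.

13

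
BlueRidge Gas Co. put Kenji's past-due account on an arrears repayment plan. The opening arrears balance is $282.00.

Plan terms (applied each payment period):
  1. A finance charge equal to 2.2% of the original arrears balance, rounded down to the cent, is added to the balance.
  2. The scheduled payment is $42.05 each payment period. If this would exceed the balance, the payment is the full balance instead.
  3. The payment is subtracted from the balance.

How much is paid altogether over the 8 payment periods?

# | Opening | Interest | Payment | End bal
1 | $282.00 | $6.20 | $42.05 | $246.15
2 | $246.15 | $6.20 | $42.05 | $210.30
3 | $210.30 | $6.20 | $42.05 | $174.45
4 | $174.45 | $6.20 | $42.05 | $138.60
5 | $138.60 | $6.20 | $42.05 | $102.75
6 | $102.75 | $6.20 | $42.05 | $66.90
7 | $66.90 | $6.20 | $42.05 | $31.05
8 | $31.05 | $6.20 | $37.25 | $0.00
Total paid: $331.60

$331.60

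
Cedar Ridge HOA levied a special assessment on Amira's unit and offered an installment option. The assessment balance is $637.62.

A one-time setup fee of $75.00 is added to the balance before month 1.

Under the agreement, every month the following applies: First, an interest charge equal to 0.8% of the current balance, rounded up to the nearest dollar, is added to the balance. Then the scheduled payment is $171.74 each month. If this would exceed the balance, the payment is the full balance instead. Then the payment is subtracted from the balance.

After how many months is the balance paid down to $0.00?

5

Month 1: opening $712.62; interest $6.00 → $718.62; payment $171.74; balance $546.88
Month 2: opening $546.88; interest $5.00 → $551.88; payment $171.74; balance $380.14
Month 3: opening $380.14; interest $4.00 → $384.14; payment $171.74; balance $212.40
Month 4: opening $212.40; interest $2.00 → $214.40; payment $171.74; balance $42.66
Month 5: opening $42.66; interest $1.00 → $43.66; payment $43.66; balance $0.00
Balance reaches $0.00 in month 5.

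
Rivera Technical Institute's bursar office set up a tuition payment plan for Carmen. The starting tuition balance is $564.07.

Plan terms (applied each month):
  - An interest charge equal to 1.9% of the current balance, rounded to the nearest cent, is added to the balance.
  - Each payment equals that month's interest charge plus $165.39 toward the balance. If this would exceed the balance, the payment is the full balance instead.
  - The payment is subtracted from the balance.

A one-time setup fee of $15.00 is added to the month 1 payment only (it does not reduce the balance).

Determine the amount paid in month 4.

Month 1: opening $564.07; interest $10.72 → $574.79; payment $176.11 (+ $15.00 fee); balance $398.68
Month 2: opening $398.68; interest $7.57 → $406.25; payment $172.96; balance $233.29
Month 3: opening $233.29; interest $4.43 → $237.72; payment $169.82; balance $67.90
Month 4: opening $67.90; interest $1.29 → $69.19; payment $69.19; balance $0.00

$69.19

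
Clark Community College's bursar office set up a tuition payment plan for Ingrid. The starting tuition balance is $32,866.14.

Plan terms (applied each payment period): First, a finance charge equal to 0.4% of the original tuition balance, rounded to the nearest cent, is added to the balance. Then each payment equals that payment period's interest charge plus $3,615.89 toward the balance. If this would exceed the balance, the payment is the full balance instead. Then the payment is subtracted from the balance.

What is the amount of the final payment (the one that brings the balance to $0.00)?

# | Opening | Interest | Payment | End bal
1 | $32,866.14 | $131.46 | $3,747.35 | $29,250.25
2 | $29,250.25 | $131.46 | $3,747.35 | $25,634.36
3 | $25,634.36 | $131.46 | $3,747.35 | $22,018.47
4 | $22,018.47 | $131.46 | $3,747.35 | $18,402.58
5 | $18,402.58 | $131.46 | $3,747.35 | $14,786.69
6 | $14,786.69 | $131.46 | $3,747.35 | $11,170.80
7 | $11,170.80 | $131.46 | $3,747.35 | $7,554.91
8 | $7,554.91 | $131.46 | $3,747.35 | $3,939.02
9 | $3,939.02 | $131.46 | $3,747.35 | $323.13
10 | $323.13 | $131.46 | $454.59 | $0.00

$454.59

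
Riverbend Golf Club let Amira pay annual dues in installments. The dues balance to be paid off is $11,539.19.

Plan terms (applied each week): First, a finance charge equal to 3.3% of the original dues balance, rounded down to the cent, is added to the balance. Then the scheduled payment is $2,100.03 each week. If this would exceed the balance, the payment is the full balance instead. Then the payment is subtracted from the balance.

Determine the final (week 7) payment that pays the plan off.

Week 1: $11,539.19 +$380.79 interest = $11,919.98; pay $2,100.03 → $9,819.95
Week 2: $9,819.95 +$380.79 interest = $10,200.74; pay $2,100.03 → $8,100.71
Week 3: $8,100.71 +$380.79 interest = $8,481.50; pay $2,100.03 → $6,381.47
Week 4: $6,381.47 +$380.79 interest = $6,762.26; pay $2,100.03 → $4,662.23
Week 5: $4,662.23 +$380.79 interest = $5,043.02; pay $2,100.03 → $2,942.99
Week 6: $2,942.99 +$380.79 interest = $3,323.78; pay $2,100.03 → $1,223.75
Week 7: $1,223.75 +$380.79 interest = $1,604.54; pay $1,604.54 → $0.00

$1,604.54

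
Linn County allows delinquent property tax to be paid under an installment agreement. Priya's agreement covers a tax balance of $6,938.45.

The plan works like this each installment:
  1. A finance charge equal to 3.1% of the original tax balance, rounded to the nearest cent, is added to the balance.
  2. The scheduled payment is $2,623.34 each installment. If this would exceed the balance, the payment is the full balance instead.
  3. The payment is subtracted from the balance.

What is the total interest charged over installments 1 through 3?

Installment 1: opening $6,938.45; interest $215.09 → $7,153.54; payment $2,623.34; balance $4,530.20
Installment 2: opening $4,530.20; interest $215.09 → $4,745.29; payment $2,623.34; balance $2,121.95
Installment 3: opening $2,121.95; interest $215.09 → $2,337.04; payment $2,337.04; balance $0.00
Total interest: $215.09 + $215.09 + $215.09 = $645.27

$645.27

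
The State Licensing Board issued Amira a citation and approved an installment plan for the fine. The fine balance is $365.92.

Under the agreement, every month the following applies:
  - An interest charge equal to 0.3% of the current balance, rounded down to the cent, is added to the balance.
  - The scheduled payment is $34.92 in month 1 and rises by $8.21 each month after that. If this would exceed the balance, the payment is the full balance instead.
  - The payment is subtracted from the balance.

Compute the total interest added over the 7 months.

$4.64

Month 1: opening $365.92; interest $1.09 → $367.01; payment $34.92; balance $332.09
Month 2: opening $332.09; interest $0.99 → $333.08; payment $43.13; balance $289.95
Month 3: opening $289.95; interest $0.86 → $290.81; payment $51.34; balance $239.47
Month 4: opening $239.47; interest $0.71 → $240.18; payment $59.55; balance $180.63
Month 5: opening $180.63; interest $0.54 → $181.17; payment $67.76; balance $113.41
Month 6: opening $113.41; interest $0.34 → $113.75; payment $75.97; balance $37.78
Month 7: opening $37.78; interest $0.11 → $37.89; payment $37.89; balance $0.00
Total interest: $1.09 + $0.99 + $0.86 + $0.71 + $0.54 + $0.34 + $0.11 = $4.64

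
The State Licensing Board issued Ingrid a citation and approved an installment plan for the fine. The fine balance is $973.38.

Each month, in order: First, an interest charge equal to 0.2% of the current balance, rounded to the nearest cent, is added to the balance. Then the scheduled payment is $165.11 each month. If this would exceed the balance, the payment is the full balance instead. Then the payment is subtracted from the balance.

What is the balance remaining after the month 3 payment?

Month 1: opening $973.38; interest $1.95 → $975.33; payment $165.11; balance $810.22
Month 2: opening $810.22; interest $1.62 → $811.84; payment $165.11; balance $646.73
Month 3: opening $646.73; interest $1.29 → $648.02; payment $165.11; balance $482.91

$482.91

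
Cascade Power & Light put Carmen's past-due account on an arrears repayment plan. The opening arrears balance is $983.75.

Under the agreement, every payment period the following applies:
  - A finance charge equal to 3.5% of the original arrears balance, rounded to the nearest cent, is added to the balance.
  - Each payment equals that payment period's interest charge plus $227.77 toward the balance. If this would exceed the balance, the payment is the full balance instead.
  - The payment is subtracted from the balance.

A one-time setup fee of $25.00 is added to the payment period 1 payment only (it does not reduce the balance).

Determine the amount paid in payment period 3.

# | Opening | Interest | Payment | Fee | End bal
1 | $983.75 | $34.43 | $262.20 | $25.00 | $755.98
2 | $755.98 | $34.43 | $262.20 | — | $528.21
3 | $528.21 | $34.43 | $262.20 | — | $300.44

$262.20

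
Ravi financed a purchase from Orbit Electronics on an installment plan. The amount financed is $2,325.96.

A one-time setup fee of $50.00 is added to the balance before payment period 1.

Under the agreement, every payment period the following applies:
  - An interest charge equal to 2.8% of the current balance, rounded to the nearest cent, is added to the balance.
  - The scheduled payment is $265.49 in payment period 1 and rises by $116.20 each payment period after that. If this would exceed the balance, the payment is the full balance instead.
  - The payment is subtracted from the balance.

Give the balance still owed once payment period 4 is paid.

Payment period 1: opening $2,375.96; interest $66.53 → $2,442.49; payment $265.49; balance $2,177.00
Payment period 2: opening $2,177.00; interest $60.96 → $2,237.96; payment $381.69; balance $1,856.27
Payment period 3: opening $1,856.27; interest $51.98 → $1,908.25; payment $497.89; balance $1,410.36
Payment period 4: opening $1,410.36; interest $39.49 → $1,449.85; payment $614.09; balance $835.76

$835.76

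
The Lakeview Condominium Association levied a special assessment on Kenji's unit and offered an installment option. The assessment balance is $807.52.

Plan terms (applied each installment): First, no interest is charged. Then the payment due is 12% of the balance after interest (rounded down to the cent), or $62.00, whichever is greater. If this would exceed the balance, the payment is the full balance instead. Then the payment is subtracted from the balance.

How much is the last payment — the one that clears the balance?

Installment 1: opening $807.52; payment $96.90; balance $710.62
Installment 2: opening $710.62; payment $85.27; balance $625.35
Installment 3: opening $625.35; payment $75.04; balance $550.31
Installment 4: opening $550.31; payment $66.03; balance $484.28
Installment 5: opening $484.28; payment $62.00; balance $422.28
Installment 6: opening $422.28; payment $62.00; balance $360.28
Installment 7: opening $360.28; payment $62.00; balance $298.28
Installment 8: opening $298.28; payment $62.00; balance $236.28
Installment 9: opening $236.28; payment $62.00; balance $174.28
Installment 10: opening $174.28; payment $62.00; balance $112.28
Installment 11: opening $112.28; payment $62.00; balance $50.28
Installment 12: opening $50.28; payment $50.28; balance $0.00

$50.28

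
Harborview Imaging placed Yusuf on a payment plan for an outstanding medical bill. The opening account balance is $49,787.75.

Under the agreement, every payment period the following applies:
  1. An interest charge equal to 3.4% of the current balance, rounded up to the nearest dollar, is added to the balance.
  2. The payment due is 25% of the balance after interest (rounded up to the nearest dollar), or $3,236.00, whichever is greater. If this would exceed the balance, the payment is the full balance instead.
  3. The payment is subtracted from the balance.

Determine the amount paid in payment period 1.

Payment period 1: opening $49,787.75; interest $1,693.00 → $51,480.75; payment $12,871.00; balance $38,609.75

$12,871.00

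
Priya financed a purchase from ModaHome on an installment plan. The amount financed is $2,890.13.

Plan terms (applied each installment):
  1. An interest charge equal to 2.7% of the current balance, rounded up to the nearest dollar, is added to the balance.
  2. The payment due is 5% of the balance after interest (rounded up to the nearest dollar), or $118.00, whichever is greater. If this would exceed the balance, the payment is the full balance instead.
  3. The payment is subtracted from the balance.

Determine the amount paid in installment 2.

$145.00

# | Opening | Interest | Payment | End bal
1 | $2,890.13 | $79.00 | $149.00 | $2,820.13
2 | $2,820.13 | $77.00 | $145.00 | $2,752.13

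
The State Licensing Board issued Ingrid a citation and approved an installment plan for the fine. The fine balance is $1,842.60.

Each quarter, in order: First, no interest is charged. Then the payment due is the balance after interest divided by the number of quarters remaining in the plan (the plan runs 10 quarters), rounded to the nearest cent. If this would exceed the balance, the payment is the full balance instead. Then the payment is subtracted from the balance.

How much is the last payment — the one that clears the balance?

Quarter 1: $1,842.60 − $184.26 → $1,658.34
Quarter 2: $1,658.34 − $184.26 → $1,474.08
Quarter 3: $1,474.08 − $184.26 → $1,289.82
Quarter 4: $1,289.82 − $184.26 → $1,105.56
Quarter 5: $1,105.56 − $184.26 → $921.30
Quarter 6: $921.30 − $184.26 → $737.04
Quarter 7: $737.04 − $184.26 → $552.78
Quarter 8: $552.78 − $184.26 → $368.52
Quarter 9: $368.52 − $184.26 → $184.26
Quarter 10: $184.26 − $184.26 → $0.00

$184.26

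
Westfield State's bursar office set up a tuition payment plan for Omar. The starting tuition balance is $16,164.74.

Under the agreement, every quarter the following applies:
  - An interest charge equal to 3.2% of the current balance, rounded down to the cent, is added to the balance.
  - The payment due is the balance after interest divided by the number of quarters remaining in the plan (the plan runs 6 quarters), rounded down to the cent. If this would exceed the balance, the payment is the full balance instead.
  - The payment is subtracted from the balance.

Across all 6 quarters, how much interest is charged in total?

# | Opening | Interest | Payment | End bal
1 | $16,164.74 | $517.27 | $2,780.33 | $13,901.68
2 | $13,901.68 | $444.85 | $2,869.30 | $11,477.23
3 | $11,477.23 | $367.27 | $2,961.12 | $8,883.38
4 | $8,883.38 | $284.26 | $3,055.88 | $6,111.76
5 | $6,111.76 | $195.57 | $3,153.66 | $3,153.67
6 | $3,153.67 | $100.91 | $3,254.58 | $0.00
Total interest: $517.27 + $444.85 + $367.27 + $284.26 + $195.57 + $100.91 = $1,910.13

$1,910.13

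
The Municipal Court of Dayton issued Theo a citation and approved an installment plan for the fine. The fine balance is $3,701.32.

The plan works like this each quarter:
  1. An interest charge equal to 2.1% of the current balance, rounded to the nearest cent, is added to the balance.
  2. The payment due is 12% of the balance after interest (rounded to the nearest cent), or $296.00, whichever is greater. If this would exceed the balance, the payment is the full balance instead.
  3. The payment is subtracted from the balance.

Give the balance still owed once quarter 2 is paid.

$2,987.95

# | Opening | Interest | Payment | End bal
1 | $3,701.32 | $77.73 | $453.49 | $3,325.56
2 | $3,325.56 | $69.84 | $407.45 | $2,987.95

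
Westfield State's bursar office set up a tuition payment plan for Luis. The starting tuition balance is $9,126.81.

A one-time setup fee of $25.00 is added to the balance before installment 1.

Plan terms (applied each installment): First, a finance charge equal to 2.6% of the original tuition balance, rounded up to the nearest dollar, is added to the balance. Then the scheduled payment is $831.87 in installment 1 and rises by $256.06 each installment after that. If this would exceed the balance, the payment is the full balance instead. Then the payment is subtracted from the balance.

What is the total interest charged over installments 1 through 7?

$1,666.00

Installment 1: opening $9,151.81; interest $238.00 → $9,389.81; payment $831.87; balance $8,557.94
Installment 2: opening $8,557.94; interest $238.00 → $8,795.94; payment $1,087.93; balance $7,708.01
Installment 3: opening $7,708.01; interest $238.00 → $7,946.01; payment $1,343.99; balance $6,602.02
Installment 4: opening $6,602.02; interest $238.00 → $6,840.02; payment $1,600.05; balance $5,239.97
Installment 5: opening $5,239.97; interest $238.00 → $5,477.97; payment $1,856.11; balance $3,621.86
Installment 6: opening $3,621.86; interest $238.00 → $3,859.86; payment $2,112.17; balance $1,747.69
Installment 7: opening $1,747.69; interest $238.00 → $1,985.69; payment $1,985.69; balance $0.00
Total interest: $238.00 + $238.00 + $238.00 + $238.00 + $238.00 + $238.00 + $238.00 = $1,666.00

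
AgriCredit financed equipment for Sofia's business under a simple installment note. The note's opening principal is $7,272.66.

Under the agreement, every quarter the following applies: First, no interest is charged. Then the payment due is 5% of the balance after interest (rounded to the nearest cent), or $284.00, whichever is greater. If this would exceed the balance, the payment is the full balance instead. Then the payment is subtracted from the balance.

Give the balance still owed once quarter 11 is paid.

# | Opening | Payment | End bal
1 | $7,272.66 | $363.63 | $6,909.03
2 | $6,909.03 | $345.45 | $6,563.58
3 | $6,563.58 | $328.18 | $6,235.40
4 | $6,235.40 | $311.77 | $5,923.63
5 | $5,923.63 | $296.18 | $5,627.45
6 | $5,627.45 | $284.00 | $5,343.45
7 | $5,343.45 | $284.00 | $5,059.45
8 | $5,059.45 | $284.00 | $4,775.45
9 | $4,775.45 | $284.00 | $4,491.45
10 | $4,491.45 | $284.00 | $4,207.45
11 | $4,207.45 | $284.00 | $3,923.45

$3,923.45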